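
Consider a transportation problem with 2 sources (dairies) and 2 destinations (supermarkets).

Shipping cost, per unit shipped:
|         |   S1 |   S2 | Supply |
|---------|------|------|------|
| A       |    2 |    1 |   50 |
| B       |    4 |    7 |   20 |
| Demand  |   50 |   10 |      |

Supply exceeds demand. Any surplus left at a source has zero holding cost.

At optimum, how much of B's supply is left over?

10

Minimum-cost shipments:
  A to S1: 40 × 2 = 80
  A to S2: 10 × 1 = 10
  B to S1: 10 × 4 = 40
Total cost = 130.
B ships 10 of its 20, leaving 10.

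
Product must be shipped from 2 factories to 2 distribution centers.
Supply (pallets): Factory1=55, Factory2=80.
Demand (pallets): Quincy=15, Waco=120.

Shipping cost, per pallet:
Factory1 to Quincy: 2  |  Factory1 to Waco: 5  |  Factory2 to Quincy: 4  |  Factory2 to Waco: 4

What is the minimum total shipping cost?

One minimum-cost allocation:
  Factory1–Quincy: 15 × 2 = 30
  Factory1–Waco: 40 × 5 = 200
  Factory2–Waco: 80 × 4 = 320
Total = 30 + 200 + 320 = 550.

550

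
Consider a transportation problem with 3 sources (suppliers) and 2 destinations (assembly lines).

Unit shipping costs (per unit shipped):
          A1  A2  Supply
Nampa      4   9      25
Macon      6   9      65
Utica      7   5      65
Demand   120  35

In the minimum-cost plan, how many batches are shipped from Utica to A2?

The minimum-cost plan:
  Nampa->A1: 25 × 4 = 100
  Macon->A1: 65 × 6 = 390
  Utica->A1: 30 × 7 = 210
  Utica->A2: 35 × 5 = 175
Total cost = 875.
So Utica→A2 carries 35 batches.

35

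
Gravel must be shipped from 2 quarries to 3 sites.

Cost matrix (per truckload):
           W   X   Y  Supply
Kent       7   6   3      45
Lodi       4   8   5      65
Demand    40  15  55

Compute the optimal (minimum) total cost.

465

A cheapest plan:
  Kent→X: 15 truckloads
  Kent→Y: 30 truckloads
  Lodi→W: 40 truckloads
  Lodi→Y: 25 truckloads
Total cost = 465.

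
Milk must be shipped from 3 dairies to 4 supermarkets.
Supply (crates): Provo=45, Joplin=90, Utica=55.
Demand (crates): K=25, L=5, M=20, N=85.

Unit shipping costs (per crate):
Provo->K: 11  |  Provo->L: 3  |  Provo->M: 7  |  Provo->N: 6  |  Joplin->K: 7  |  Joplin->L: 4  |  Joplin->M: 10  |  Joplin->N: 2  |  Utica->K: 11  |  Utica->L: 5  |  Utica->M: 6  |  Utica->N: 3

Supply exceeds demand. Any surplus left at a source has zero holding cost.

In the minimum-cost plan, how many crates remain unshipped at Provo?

An optimal plan:
  Provo to L: 5 crates
  Joplin to K: 25 crates
  Joplin to N: 65 crates
  Utica to M: 20 crates
  Utica to N: 20 crates
Total cost = 500.
Provo ships 5 of its 45, leaving 40.

40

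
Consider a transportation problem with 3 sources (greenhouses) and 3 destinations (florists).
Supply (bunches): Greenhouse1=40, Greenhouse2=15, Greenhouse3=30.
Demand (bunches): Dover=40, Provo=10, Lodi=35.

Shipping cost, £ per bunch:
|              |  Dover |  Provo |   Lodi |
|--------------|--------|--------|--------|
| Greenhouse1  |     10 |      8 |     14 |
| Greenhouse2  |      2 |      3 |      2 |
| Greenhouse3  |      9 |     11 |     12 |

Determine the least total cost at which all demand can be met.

Optimal allocation:
  Greenhouse1 to Dover: 30 × £10 = £300
  Greenhouse1 to Provo: 10 × £8 = £80
  Greenhouse2 to Lodi: 15 × £2 = £30
  Greenhouse3 to Dover: 10 × £9 = £90
  Greenhouse3 to Lodi: 20 × £12 = £240
Total = 300 + 80 + 30 + 90 + 240 = £740.
(Supply check: Greenhouse1 ships 40; Greenhouse2 ships 15; Greenhouse3 ships 30.)

740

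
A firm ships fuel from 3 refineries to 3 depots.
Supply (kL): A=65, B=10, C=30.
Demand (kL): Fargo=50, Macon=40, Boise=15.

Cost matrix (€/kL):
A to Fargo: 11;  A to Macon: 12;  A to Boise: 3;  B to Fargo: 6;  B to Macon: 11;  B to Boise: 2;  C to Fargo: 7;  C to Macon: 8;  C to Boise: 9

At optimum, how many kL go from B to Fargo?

10

Optimal shipments:
  A to Fargo: 10 × €11 = €110
  A to Macon: 40 × €12 = €480
  A to Boise: 15 × €3 = €45
  B to Fargo: 10 × €6 = €60
  C to Fargo: 30 × €7 = €210
Total cost = €905.
So B→Fargo carries 10 kL.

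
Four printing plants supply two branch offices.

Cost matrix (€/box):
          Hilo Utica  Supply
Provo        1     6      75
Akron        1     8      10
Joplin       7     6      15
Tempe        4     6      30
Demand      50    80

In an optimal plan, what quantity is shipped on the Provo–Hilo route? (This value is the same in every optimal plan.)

The minimum-cost plan:
  Provo->Hilo: 40 × €1 = €40
  Provo->Utica: 35 × €6 = €210
  Akron->Hilo: 10 × €1 = €10
  Joplin->Utica: 15 × €6 = €90
  Tempe->Utica: 30 × €6 = €180
Total cost = €530.
So Provo→Hilo carries 40 boxes.

40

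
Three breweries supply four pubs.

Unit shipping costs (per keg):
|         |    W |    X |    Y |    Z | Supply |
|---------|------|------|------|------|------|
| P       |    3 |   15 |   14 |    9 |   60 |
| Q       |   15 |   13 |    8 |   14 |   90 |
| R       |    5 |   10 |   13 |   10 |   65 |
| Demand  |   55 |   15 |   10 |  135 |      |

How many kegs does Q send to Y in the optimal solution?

Solving gives:
  P–W: 55 × 3 = 165
  P–Z: 5 × 9 = 45
  Q–X: 15 × 13 = 195
  Q–Y: 10 × 8 = 80
  Q–Z: 65 × 14 = 910
  R–Z: 65 × 10 = 650
Total cost = 2045.
So Q→Y carries 10 kegs.

10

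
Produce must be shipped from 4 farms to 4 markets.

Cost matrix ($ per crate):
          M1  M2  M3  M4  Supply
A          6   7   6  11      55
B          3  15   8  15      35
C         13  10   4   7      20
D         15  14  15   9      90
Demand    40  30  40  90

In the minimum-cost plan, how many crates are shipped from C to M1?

0

The minimum-cost plan:
  A to M1: 5 × $6 = $30
  A to M2: 30 × $7 = $210
  A to M3: 20 × $6 = $120
  B to M1: 35 × $3 = $105
  C to M3: 20 × $4 = $80
  D to M4: 90 × $9 = $810
Total cost = $1355.
The route C→M1 is not used.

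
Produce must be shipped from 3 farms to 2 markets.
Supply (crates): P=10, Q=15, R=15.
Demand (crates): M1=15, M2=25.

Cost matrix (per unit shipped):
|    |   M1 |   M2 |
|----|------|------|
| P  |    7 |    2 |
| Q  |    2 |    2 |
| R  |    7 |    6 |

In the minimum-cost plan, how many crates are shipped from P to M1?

0

The minimum-cost plan:
  P–M2: 10 × 2 = 20
  Q–M1: 15 × 2 = 30
  R–M2: 15 × 6 = 90
Total cost = 140.
The route P→M1 is not used.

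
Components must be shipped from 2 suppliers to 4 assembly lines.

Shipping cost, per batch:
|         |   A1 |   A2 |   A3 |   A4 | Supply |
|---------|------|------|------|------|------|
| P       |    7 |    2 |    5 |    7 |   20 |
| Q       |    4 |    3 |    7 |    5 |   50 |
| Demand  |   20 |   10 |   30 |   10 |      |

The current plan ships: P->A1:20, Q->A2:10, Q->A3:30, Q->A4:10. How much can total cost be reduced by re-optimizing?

Current plan cost = 20·7 + 10·3 + 30·7 + 10·5 = 430.
Optimal plan:
  P->A3: 20 batches
  Q->A1: 20 batches
  Q->A2: 10 batches
  Q->A3: 10 batches
  Q->A4: 10 batches
Optimal cost = 330.
Saving = 430 − 330 = 100.

100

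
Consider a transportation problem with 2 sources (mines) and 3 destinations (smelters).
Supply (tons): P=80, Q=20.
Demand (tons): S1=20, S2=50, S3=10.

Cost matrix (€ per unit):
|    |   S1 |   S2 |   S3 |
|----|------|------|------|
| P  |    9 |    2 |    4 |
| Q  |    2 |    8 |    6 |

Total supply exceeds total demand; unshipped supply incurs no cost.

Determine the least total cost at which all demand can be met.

180

Optimal allocation:
  P–S2: 50 × €2 = €100
  P–S3: 10 × €4 = €40
  Q–S1: 20 × €2 = €40
Total = 100 + 40 + 40 = €180.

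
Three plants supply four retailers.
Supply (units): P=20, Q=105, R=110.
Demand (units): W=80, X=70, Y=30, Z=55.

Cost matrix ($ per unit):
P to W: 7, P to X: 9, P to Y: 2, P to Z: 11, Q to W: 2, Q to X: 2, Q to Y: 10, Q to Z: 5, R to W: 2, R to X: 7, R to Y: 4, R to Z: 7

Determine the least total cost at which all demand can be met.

695

Optimal allocation:
  P->Y: 20 × $2 = $40
  Q->X: 70 × $2 = $140
  Q->Z: 35 × $5 = $175
  R->W: 80 × $2 = $160
  R->Y: 10 × $4 = $40
  R->Z: 20 × $7 = $140
Total = 40 + 140 + 175 + 160 + 40 + 140 = $695.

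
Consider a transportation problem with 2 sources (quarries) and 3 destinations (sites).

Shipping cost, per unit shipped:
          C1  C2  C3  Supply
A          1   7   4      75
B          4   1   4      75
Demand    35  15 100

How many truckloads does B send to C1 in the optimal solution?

Solving gives:
  A→C1: 35 × 1 = 35
  A→C3: 40 × 4 = 160
  B→C2: 15 × 1 = 15
  B→C3: 60 × 4 = 240
Total cost = 450.
The route B→C1 is not used.

0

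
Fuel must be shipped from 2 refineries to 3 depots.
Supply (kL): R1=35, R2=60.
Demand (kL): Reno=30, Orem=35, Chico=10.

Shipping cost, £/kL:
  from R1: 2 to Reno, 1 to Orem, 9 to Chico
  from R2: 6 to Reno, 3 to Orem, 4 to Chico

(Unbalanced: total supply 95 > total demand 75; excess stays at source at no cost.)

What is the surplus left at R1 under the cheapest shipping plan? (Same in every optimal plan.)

Minimum-cost shipments:
  R1–Reno: 30 kL
  R1–Orem: 5 kL
  R2–Orem: 30 kL
  R2–Chico: 10 kL
Total cost = £195.
R1 ships 35 of its 35, leaving 0.

0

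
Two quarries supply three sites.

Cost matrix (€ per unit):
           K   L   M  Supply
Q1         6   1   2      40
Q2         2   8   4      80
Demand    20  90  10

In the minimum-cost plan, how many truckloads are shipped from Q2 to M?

Optimal shipments:
  Q1->L: 40 × €1 = €40
  Q2->K: 20 × €2 = €40
  Q2->L: 50 × €8 = €400
  Q2->M: 10 × €4 = €40
Total cost = €520.
So Q2→M carries 10 truckloads.

10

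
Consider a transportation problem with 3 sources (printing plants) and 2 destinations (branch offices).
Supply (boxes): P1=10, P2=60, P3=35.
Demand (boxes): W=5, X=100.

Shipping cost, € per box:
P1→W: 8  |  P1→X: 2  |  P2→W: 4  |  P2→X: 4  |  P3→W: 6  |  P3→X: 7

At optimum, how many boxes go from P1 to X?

The minimum-cost plan:
  P1 to X: 10 × €2 = €20
  P2 to X: 60 × €4 = €240
  P3 to W: 5 × €6 = €30
  P3 to X: 30 × €7 = €210
Total cost = €500.
So P1→X carries 10 boxes.

10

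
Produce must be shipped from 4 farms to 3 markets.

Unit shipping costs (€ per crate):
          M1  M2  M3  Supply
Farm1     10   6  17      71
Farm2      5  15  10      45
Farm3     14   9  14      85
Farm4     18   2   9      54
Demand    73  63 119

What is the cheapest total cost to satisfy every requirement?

A cheapest plan:
  Farm1→M1: 28 × €10 = €280
  Farm1→M2: 43 × €6 = €258
  Farm2→M1: 45 × €5 = €225
  Farm3→M3: 85 × €14 = €1190
  Farm4→M2: 20 × €2 = €40
  Farm4→M3: 34 × €9 = €306
Total = 280 + 258 + 225 + 1190 + 40 + 306 = €2299.

2299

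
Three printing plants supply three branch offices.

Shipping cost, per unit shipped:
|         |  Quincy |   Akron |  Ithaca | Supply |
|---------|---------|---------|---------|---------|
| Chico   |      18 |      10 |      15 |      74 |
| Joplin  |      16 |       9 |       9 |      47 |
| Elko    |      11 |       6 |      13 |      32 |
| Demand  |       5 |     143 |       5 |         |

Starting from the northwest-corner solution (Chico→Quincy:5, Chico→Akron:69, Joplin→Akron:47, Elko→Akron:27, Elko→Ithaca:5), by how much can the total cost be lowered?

Current plan cost = 5·18 + 69·10 + 47·9 + 27·6 + 5·13 = 1430.
Optimal plan:
  Chico to Akron: 74 boxes
  Joplin to Akron: 42 boxes
  Joplin to Ithaca: 5 boxes
  Elko to Quincy: 5 boxes
  Elko to Akron: 27 boxes
Optimal cost = 1380.
Saving = 1430 − 1380 = 50.

50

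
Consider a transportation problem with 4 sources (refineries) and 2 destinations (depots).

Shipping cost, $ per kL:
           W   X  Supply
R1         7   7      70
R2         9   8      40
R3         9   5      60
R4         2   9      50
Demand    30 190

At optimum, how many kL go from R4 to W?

30

The minimum-cost plan:
  R1→X: 70 × $7 = $490
  R2→X: 40 × $8 = $320
  R3→X: 60 × $5 = $300
  R4→W: 30 × $2 = $60
  R4→X: 20 × $9 = $180
Total cost = $1350.
So R4→W carries 30 kL.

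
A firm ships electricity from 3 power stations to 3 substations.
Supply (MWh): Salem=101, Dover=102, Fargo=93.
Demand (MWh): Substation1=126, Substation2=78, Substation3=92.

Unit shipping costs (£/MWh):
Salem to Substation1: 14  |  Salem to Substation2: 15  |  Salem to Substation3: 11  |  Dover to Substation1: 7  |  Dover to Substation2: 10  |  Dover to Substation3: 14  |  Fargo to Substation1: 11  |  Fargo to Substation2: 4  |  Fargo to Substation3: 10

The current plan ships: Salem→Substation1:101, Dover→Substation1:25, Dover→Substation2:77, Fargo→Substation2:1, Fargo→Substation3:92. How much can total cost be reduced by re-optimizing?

954

Current plan cost = 101·14 + 25·7 + 77·10 + 1·4 + 92·10 = £3283.
Optimal plan:
  Salem->Substation1: 9 × £14 = £126
  Salem->Substation3: 92 × £11 = £1012
  Dover->Substation1: 102 × £7 = £714
  Fargo->Substation1: 15 × £11 = £165
  Fargo->Substation2: 78 × £4 = £312
Optimal cost = £2329.
Saving = 3283 − 2329 = £954.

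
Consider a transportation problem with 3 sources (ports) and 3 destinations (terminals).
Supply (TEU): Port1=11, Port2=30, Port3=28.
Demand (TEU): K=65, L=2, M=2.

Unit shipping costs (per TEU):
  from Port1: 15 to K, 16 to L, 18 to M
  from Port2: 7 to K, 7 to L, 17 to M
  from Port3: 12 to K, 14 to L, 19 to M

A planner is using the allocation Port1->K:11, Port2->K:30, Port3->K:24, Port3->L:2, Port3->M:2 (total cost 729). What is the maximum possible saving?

12

Current plan cost = 11·15 + 30·7 + 24·12 + 2·14 + 2·19 = 729.
Optimal plan:
  Port1 to K: 9 × 15 = 135
  Port1 to M: 2 × 18 = 36
  Port2 to K: 28 × 7 = 196
  Port2 to L: 2 × 7 = 14
  Port3 to K: 28 × 12 = 336
Optimal cost = 717.
Saving = 729 − 717 = 12.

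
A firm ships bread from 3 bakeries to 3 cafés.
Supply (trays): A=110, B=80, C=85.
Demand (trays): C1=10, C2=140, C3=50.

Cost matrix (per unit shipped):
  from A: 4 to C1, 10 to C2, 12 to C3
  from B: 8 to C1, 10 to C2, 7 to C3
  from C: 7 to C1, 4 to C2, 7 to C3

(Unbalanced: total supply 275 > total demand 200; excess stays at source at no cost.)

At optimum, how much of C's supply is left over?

Minimum-cost shipments:
  A–C1: 10 trays
  A–C2: 55 trays
  B–C3: 50 trays
  C–C2: 85 trays
Total cost = 1280.
C ships 85 of its 85, leaving 0.

0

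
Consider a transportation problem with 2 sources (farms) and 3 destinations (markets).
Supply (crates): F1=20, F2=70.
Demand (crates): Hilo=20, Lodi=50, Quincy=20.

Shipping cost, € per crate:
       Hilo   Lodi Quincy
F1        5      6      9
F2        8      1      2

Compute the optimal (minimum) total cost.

An optimal shipping plan:
  F1→Hilo: 20 × €5 = €100
  F2→Lodi: 50 × €1 = €50
  F2→Quincy: 20 × €2 = €40
Total = 100 + 50 + 40 = €190.
(Supply check: F1 ships 20; F2 ships 70.)

190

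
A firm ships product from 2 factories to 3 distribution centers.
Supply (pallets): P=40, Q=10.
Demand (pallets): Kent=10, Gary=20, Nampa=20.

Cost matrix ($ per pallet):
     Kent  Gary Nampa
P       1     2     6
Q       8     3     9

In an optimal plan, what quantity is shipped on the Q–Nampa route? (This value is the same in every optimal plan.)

Optimal shipments:
  P to Kent: 10 pallets
  P to Gary: 10 pallets
  P to Nampa: 20 pallets
  Q to Gary: 10 pallets
Total cost = $180.
The route Q→Nampa is not used.

0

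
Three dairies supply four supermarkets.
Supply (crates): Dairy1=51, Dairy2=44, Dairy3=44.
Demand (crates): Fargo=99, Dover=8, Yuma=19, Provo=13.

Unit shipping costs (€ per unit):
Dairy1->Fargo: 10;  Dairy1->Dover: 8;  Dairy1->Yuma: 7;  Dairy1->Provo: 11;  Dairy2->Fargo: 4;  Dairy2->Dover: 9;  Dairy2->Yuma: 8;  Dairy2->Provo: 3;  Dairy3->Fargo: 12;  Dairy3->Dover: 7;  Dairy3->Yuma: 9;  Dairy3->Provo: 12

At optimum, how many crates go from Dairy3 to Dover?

8

The minimum-cost plan:
  Dairy1–Fargo: 32 × €10 = €320
  Dairy1–Yuma: 19 × €7 = €133
  Dairy2–Fargo: 31 × €4 = €124
  Dairy2–Provo: 13 × €3 = €39
  Dairy3–Fargo: 36 × €12 = €432
  Dairy3–Dover: 8 × €7 = €56
Total cost = €1104.
So Dairy3→Dover carries 8 crates.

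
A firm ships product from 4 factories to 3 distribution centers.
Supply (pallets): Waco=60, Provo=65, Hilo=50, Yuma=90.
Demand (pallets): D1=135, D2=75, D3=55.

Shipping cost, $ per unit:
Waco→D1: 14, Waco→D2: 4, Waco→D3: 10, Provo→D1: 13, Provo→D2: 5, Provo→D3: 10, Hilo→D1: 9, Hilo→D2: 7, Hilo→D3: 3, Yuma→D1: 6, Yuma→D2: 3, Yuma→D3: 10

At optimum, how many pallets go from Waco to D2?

60

The minimum-cost plan:
  Waco→D2: 60 pallets
  Provo→D1: 45 pallets
  Provo→D2: 15 pallets
  Provo→D3: 5 pallets
  Hilo→D3: 50 pallets
  Yuma→D1: 90 pallets
Total cost = $1640.
So Waco→D2 carries 60 pallets.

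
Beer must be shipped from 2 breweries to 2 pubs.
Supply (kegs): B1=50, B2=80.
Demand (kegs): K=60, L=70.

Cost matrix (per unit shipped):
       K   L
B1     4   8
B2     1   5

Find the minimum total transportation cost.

560

One minimum-cost allocation:
  B1 to L: 50 × 8 = 400
  B2 to K: 60 × 1 = 60
  B2 to L: 20 × 5 = 100
Total = 400 + 60 + 100 = 560.
(Supply check: B1 ships 50; B2 ships 80.)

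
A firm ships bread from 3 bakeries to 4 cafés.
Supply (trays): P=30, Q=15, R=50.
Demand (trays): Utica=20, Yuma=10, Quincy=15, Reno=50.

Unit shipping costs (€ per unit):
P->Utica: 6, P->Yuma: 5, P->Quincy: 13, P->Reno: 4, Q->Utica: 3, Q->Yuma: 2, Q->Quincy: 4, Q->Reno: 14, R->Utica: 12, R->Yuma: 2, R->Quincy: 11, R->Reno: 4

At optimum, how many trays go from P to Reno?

10

Optimal shipments:
  P->Utica: 20 × €6 = €120
  P->Reno: 10 × €4 = €40
  Q->Quincy: 15 × €4 = €60
  R->Yuma: 10 × €2 = €20
  R->Reno: 40 × €4 = €160
Total cost = €400.
So P→Reno carries 10 trays.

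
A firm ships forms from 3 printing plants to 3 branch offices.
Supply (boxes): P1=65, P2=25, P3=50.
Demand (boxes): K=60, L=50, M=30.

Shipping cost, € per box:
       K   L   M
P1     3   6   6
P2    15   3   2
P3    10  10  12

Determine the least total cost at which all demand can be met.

A cheapest plan:
  P1–K: 60 × €3 = €180
  P1–M: 5 × €6 = €30
  P2–M: 25 × €2 = €50
  P3–L: 50 × €10 = €500
Total = 180 + 30 + 50 + 500 = €760.
(Supply check: P1 ships 65; P2 ships 25; P3 ships 50.)

760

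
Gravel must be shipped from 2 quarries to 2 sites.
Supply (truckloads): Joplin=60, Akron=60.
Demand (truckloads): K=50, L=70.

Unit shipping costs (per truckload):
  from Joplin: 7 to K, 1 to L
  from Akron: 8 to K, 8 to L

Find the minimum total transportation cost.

540

One minimum-cost allocation:
  Joplin→L: 60 × 1 = 60
  Akron→K: 50 × 8 = 400
  Akron→L: 10 × 8 = 80
Total = 60 + 400 + 80 = 540.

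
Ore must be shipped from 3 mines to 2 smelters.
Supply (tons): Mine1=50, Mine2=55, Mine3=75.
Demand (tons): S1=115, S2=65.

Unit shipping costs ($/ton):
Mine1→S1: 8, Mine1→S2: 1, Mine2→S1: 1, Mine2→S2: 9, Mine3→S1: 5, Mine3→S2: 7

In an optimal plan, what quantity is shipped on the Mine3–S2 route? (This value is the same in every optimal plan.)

15

The minimum-cost plan:
  Mine1->S2: 50 × $1 = $50
  Mine2->S1: 55 × $1 = $55
  Mine3->S1: 60 × $5 = $300
  Mine3->S2: 15 × $7 = $105
Total cost = $510.
So Mine3→S2 carries 15 tons.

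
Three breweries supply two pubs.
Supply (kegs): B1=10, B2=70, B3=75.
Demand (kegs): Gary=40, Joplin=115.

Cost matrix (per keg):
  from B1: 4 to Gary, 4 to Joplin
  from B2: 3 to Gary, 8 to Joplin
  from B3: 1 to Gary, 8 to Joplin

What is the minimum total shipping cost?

A cheapest plan:
  B1 to Joplin: 10 × 4 = 40
  B2 to Joplin: 70 × 8 = 560
  B3 to Gary: 40 × 1 = 40
  B3 to Joplin: 35 × 8 = 280
Total = 40 + 560 + 40 + 280 = 920.
(Supply check: B1 ships 10; B2 ships 70; B3 ships 75.)

920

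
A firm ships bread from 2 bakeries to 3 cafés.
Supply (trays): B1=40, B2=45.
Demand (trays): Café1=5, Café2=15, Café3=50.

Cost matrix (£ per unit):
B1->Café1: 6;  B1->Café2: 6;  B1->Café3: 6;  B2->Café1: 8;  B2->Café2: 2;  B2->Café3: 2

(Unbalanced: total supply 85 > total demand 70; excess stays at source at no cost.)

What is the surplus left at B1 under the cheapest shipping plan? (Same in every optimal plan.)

15

An optimal plan:
  B1→Café1: 5 × £6 = £30
  B1→Café2: 15 × £6 = £90
  B1→Café3: 5 × £6 = £30
  B2→Café3: 45 × £2 = £90
Total cost = £240.
B1 ships 25 of its 40, leaving 15.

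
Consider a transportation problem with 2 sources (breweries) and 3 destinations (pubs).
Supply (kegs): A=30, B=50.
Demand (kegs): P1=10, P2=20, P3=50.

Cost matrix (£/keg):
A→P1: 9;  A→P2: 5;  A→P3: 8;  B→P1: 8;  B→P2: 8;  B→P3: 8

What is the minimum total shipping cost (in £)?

Optimal allocation:
  A–P2: 20 × £5 = £100
  A–P3: 10 × £8 = £80
  B–P1: 10 × £8 = £80
  B–P3: 40 × £8 = £320
Total = 100 + 80 + 80 + 320 = £580.

580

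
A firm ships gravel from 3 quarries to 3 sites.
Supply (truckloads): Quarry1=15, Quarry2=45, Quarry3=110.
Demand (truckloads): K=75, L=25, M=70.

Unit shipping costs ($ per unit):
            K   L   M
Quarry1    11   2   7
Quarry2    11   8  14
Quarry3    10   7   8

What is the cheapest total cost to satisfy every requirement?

Optimal allocation:
  Quarry1–L: 15 × $2 = $30
  Quarry2–K: 45 × $11 = $495
  Quarry3–K: 30 × $10 = $300
  Quarry3–L: 10 × $7 = $70
  Quarry3–M: 70 × $8 = $560
Total = 30 + 495 + 300 + 70 + 560 = $1455.

1455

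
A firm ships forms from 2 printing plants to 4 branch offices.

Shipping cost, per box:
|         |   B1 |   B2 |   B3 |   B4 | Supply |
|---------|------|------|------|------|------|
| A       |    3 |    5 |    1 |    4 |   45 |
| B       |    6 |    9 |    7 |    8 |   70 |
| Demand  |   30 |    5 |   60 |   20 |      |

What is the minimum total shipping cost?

Optimal allocation:
  A to B3: 45 boxes
  B to B1: 30 boxes
  B to B2: 5 boxes
  B to B3: 15 boxes
  B to B4: 20 boxes
Total cost = 535.

535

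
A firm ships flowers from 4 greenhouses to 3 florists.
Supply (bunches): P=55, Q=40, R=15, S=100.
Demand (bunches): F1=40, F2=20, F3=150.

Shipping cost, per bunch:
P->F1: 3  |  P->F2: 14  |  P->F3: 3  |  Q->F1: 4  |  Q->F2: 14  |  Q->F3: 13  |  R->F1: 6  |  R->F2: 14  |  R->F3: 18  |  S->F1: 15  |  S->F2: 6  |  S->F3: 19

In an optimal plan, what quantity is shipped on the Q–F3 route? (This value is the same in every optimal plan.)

The minimum-cost plan:
  P to F3: 55 × 3 = 165
  Q to F1: 25 × 4 = 100
  Q to F3: 15 × 13 = 195
  R to F1: 15 × 6 = 90
  S to F2: 20 × 6 = 120
  S to F3: 80 × 19 = 1520
Total cost = 2190.
So Q→F3 carries 15 bunches.

15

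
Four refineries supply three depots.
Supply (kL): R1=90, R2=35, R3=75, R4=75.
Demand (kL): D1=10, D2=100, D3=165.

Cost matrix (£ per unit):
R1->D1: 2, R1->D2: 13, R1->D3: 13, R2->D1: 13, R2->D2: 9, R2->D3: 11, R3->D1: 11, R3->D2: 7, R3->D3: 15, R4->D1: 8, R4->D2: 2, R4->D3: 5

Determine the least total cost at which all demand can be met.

2270

A cheapest plan:
  R1 to D1: 10 × £2 = £20
  R1 to D3: 80 × £13 = £1040
  R2 to D3: 35 × £11 = £385
  R3 to D2: 75 × £7 = £525
  R4 to D2: 25 × £2 = £50
  R4 to D3: 50 × £5 = £250
Total = 20 + 1040 + 385 + 525 + 50 + 250 = £2270.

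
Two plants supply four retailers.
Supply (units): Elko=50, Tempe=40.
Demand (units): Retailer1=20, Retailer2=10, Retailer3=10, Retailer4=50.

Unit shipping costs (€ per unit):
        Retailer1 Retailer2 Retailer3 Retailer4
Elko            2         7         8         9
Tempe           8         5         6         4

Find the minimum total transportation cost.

440

One minimum-cost allocation:
  Elko→Retailer1: 20 × €2 = €40
  Elko→Retailer2: 10 × €7 = €70
  Elko→Retailer3: 10 × €8 = €80
  Elko→Retailer4: 10 × €9 = €90
  Tempe→Retailer4: 40 × €4 = €160
Total = 40 + 70 + 80 + 90 + 160 = €440.
(Supply check: Elko ships 50; Tempe ships 40.)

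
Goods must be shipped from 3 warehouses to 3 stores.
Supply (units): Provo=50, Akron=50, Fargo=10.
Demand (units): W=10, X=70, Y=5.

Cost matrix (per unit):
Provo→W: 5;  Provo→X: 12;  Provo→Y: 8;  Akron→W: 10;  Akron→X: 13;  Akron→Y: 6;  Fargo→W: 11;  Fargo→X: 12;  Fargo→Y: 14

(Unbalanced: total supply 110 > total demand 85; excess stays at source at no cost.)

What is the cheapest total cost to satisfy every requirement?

A cheapest plan:
  Provo to W: 10 × 5 = 50
  Provo to X: 40 × 12 = 480
  Akron to X: 20 × 13 = 260
  Akron to Y: 5 × 6 = 30
  Fargo to X: 10 × 12 = 120
Total = 50 + 480 + 260 + 30 + 120 = 940.
(Supply check: Provo ships 50; Akron ships 25; Fargo ships 10.)

940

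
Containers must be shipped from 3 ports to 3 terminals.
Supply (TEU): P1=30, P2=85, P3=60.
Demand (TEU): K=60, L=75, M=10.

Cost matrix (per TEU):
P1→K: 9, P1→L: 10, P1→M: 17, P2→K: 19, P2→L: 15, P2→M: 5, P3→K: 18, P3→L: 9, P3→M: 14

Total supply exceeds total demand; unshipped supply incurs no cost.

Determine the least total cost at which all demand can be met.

1655

Optimal allocation:
  P1–K: 30 × 9 = 270
  P2–K: 30 × 19 = 570
  P2–L: 15 × 15 = 225
  P2–M: 10 × 5 = 50
  P3–L: 60 × 9 = 540
Total = 270 + 570 + 225 + 50 + 540 = 1655.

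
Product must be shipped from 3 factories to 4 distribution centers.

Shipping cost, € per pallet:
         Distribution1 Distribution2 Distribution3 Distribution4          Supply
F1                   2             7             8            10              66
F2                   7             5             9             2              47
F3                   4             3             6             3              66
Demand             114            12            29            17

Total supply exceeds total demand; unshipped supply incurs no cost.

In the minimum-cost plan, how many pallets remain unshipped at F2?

7

An optimal plan:
  F1→Distribution1: 66 × €2 = €132
  F2→Distribution1: 11 × €7 = €77
  F2→Distribution2: 12 × €5 = €60
  F2→Distribution4: 17 × €2 = €34
  F3→Distribution1: 37 × €4 = €148
  F3→Distribution3: 29 × €6 = €174
Total cost = €625.
F2 ships 40 of its 47, leaving 7.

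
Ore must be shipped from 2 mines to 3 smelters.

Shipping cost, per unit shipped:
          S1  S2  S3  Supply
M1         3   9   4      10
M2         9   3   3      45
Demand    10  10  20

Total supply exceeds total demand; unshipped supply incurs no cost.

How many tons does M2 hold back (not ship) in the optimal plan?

15

An optimal plan:
  M1–S1: 10 × 3 = 30
  M2–S2: 10 × 3 = 30
  M2–S3: 20 × 3 = 60
Total cost = 120.
M2 ships 30 of its 45, leaving 15.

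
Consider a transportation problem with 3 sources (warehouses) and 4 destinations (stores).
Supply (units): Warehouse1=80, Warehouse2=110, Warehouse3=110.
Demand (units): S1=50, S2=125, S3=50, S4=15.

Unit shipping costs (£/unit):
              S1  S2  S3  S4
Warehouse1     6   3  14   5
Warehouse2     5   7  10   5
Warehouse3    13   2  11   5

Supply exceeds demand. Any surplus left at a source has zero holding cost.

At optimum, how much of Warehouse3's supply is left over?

0

An optimal plan:
  Warehouse1→S2: 15 units
  Warehouse1→S4: 15 units
  Warehouse2→S1: 50 units
  Warehouse2→S3: 50 units
  Warehouse3→S2: 110 units
Total cost = £1090.
Warehouse3 ships 110 of its 110, leaving 0.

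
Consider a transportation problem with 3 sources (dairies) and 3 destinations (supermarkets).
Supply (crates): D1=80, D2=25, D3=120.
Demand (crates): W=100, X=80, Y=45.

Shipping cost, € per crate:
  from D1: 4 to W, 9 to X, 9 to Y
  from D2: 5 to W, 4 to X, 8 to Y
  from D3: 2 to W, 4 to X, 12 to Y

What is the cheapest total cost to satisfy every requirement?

995

An optimal shipping plan:
  D1 to W: 35 crates
  D1 to Y: 45 crates
  D2 to X: 25 crates
  D3 to W: 65 crates
  D3 to X: 55 crates
Total cost = €995.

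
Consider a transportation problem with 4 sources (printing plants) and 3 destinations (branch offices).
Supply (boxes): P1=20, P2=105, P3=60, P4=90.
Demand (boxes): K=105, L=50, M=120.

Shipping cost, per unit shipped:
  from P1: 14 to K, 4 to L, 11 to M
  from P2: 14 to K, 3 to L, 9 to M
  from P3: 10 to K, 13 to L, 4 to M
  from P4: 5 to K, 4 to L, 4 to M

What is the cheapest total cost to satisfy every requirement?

1595

Optimal allocation:
  P1->K: 15 × 14 = 210
  P1->L: 5 × 4 = 20
  P2->L: 45 × 3 = 135
  P2->M: 60 × 9 = 540
  P3->M: 60 × 4 = 240
  P4->K: 90 × 5 = 450
Total = 210 + 20 + 135 + 540 + 240 + 450 = 1595.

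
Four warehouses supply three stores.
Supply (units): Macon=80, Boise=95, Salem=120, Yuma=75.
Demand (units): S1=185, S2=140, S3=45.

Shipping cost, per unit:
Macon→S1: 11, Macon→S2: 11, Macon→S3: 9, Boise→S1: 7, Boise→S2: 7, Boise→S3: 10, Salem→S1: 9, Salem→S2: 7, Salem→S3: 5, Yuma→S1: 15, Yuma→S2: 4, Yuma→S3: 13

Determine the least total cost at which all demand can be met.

An optimal shipping plan:
  Macon->S1: 80 units
  Boise->S1: 95 units
  Salem->S1: 10 units
  Salem->S2: 65 units
  Salem->S3: 45 units
  Yuma->S2: 75 units
Total cost = 2615.
(Supply check: Macon ships 80; Boise ships 95; Salem ships 120; Yuma ships 75.)

2615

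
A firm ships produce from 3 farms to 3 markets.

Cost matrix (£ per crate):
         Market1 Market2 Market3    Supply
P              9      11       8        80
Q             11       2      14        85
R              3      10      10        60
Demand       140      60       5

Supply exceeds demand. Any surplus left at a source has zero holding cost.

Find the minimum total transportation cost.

1070

A cheapest plan:
  P to Market1: 75 × £9 = £675
  P to Market3: 5 × £8 = £40
  Q to Market1: 5 × £11 = £55
  Q to Market2: 60 × £2 = £120
  R to Market1: 60 × £3 = £180
Total = 675 + 40 + 55 + 120 + 180 = £1070.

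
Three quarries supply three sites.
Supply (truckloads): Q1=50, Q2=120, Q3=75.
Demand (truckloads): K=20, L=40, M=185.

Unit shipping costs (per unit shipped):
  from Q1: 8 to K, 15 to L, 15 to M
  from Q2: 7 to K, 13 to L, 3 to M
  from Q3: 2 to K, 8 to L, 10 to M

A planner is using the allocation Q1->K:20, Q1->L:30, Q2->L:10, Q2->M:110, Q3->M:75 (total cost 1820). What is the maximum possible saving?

200

Current plan cost = 20·8 + 30·15 + 10·13 + 110·3 + 75·10 = 1820.
Optimal plan:
  Q1→M: 50 truckloads
  Q2→M: 120 truckloads
  Q3→K: 20 truckloads
  Q3→L: 40 truckloads
  Q3→M: 15 truckloads
Optimal cost = 1620.
Saving = 1820 − 1620 = 200.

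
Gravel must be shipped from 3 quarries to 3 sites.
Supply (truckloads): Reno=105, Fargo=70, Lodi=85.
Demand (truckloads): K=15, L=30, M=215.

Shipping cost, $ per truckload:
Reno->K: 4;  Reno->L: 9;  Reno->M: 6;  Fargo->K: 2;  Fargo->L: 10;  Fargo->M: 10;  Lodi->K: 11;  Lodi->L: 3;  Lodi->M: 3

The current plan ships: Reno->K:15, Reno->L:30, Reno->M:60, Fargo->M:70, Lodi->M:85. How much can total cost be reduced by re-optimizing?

180

Current plan cost = 15·4 + 30·9 + 60·6 + 70·10 + 85·3 = $1645.
Optimal plan:
  Reno→M: 105 × $6 = $630
  Fargo→K: 15 × $2 = $30
  Fargo→L: 30 × $10 = $300
  Fargo→M: 25 × $10 = $250
  Lodi→M: 85 × $3 = $255
Optimal cost = $1465.
Saving = 1645 − 1465 = $180.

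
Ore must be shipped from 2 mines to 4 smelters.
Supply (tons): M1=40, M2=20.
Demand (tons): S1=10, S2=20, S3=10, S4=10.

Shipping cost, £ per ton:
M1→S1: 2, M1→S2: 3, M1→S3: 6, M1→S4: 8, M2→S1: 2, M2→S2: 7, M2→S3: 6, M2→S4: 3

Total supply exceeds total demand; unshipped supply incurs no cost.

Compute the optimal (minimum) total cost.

170

An optimal shipping plan:
  M1 to S1: 10 × £2 = £20
  M1 to S2: 20 × £3 = £60
  M1 to S3: 10 × £6 = £60
  M2 to S4: 10 × £3 = £30
Total = 20 + 60 + 60 + 30 = £170.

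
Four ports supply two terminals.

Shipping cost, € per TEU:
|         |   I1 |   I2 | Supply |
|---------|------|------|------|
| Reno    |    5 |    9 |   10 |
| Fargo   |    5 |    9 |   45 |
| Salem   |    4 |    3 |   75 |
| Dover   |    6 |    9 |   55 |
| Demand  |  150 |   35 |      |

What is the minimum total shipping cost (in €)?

870

Optimal allocation:
  Reno→I1: 10 × €5 = €50
  Fargo→I1: 45 × €5 = €225
  Salem→I1: 40 × €4 = €160
  Salem→I2: 35 × €3 = €105
  Dover→I1: 55 × €6 = €330
Total = 50 + 225 + 160 + 105 + 330 = €870.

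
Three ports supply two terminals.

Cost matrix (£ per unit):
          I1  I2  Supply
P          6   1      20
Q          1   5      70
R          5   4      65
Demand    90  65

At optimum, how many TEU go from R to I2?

45

The minimum-cost plan:
  P–I2: 20 × £1 = £20
  Q–I1: 70 × £1 = £70
  R–I1: 20 × £5 = £100
  R–I2: 45 × £4 = £180
Total cost = £370.
So R→I2 carries 45 TEU.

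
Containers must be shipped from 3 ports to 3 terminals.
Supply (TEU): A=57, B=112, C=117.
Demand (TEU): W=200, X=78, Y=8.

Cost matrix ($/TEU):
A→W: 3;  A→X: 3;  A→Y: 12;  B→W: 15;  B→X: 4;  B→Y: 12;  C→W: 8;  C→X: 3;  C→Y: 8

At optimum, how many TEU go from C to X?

0

Solving gives:
  A to W: 57 TEU
  B to W: 26 TEU
  B to X: 78 TEU
  B to Y: 8 TEU
  C to W: 117 TEU
Total cost = $1905.
The route C→X is not used.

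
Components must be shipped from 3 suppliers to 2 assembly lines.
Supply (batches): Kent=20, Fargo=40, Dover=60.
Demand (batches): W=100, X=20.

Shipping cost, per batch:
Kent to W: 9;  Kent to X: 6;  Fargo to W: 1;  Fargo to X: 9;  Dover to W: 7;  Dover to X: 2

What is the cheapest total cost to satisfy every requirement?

540

One minimum-cost allocation:
  Kent→W: 20 × 9 = 180
  Fargo→W: 40 × 1 = 40
  Dover→W: 40 × 7 = 280
  Dover→X: 20 × 2 = 40
Total = 180 + 40 + 280 + 40 = 540.
(Supply check: Kent ships 20; Fargo ships 40; Dover ships 60.)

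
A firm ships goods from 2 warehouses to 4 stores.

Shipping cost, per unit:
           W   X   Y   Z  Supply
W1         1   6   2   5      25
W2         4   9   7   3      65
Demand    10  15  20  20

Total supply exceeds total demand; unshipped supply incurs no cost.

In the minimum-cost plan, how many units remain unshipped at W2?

An optimal plan:
  W1–W: 5 × 1 = 5
  W1–Y: 20 × 2 = 40
  W2–W: 5 × 4 = 20
  W2–X: 15 × 9 = 135
  W2–Z: 20 × 3 = 60
Total cost = 260.
W2 ships 40 of its 65, leaving 25.

25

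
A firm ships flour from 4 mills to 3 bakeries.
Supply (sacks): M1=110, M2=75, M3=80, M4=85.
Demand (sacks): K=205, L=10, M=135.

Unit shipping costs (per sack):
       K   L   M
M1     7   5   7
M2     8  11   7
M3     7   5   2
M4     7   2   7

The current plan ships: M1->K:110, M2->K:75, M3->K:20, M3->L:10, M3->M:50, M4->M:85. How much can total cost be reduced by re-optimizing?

Current plan cost = 110·7 + 75·8 + 20·7 + 10·5 + 50·2 + 85·7 = 2255.
Optimal plan:
  M1→K: 110 × 7 = 770
  M2→K: 20 × 8 = 160
  M2→M: 55 × 7 = 385
  M3→M: 80 × 2 = 160
  M4→K: 75 × 7 = 525
  M4→L: 10 × 2 = 20
Optimal cost = 2020.
Saving = 2255 − 2020 = 235.

235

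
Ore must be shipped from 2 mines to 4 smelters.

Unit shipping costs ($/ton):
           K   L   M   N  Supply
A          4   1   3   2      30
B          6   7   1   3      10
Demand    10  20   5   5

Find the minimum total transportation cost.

80

An optimal shipping plan:
  A–K: 10 tons
  A–L: 20 tons
  B–M: 5 tons
  B–N: 5 tons
Total cost = $80.
(Supply check: A ships 30; B ships 10.)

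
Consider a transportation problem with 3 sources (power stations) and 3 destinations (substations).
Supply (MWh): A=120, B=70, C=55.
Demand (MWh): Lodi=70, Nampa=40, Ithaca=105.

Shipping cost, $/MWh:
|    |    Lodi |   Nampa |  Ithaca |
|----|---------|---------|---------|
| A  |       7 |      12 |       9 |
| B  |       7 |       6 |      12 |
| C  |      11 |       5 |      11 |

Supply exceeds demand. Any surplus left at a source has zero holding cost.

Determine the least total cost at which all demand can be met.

1635

Optimal allocation:
  A->Ithaca: 105 MWh
  B->Lodi: 70 MWh
  C->Nampa: 40 MWh
Total cost = $1635.
(Supply check: A ships 105; B ships 70; C ships 40.)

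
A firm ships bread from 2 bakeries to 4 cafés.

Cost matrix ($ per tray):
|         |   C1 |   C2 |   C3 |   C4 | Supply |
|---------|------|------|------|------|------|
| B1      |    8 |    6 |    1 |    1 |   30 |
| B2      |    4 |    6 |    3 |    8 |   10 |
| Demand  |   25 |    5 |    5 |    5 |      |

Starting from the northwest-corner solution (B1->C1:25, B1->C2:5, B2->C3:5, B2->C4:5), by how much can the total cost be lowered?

85

Current plan cost = 25·8 + 5·6 + 5·3 + 5·8 = $285.
Optimal plan:
  B1->C1: 15 × $8 = $120
  B1->C2: 5 × $6 = $30
  B1->C3: 5 × $1 = $5
  B1->C4: 5 × $1 = $5
  B2->C1: 10 × $4 = $40
Optimal cost = $200.
Saving = 285 − 200 = $85.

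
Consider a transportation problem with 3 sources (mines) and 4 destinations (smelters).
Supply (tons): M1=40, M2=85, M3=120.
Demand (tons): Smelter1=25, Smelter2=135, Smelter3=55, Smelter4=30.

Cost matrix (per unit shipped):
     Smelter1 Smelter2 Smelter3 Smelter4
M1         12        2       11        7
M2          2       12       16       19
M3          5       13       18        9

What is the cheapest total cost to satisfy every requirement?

2510

One minimum-cost allocation:
  M1→Smelter2: 40 × 2 = 80
  M2→Smelter1: 25 × 2 = 50
  M2→Smelter2: 5 × 12 = 60
  M2→Smelter3: 55 × 16 = 880
  M3→Smelter2: 90 × 13 = 1170
  M3→Smelter4: 30 × 9 = 270
Total = 80 + 50 + 60 + 880 + 1170 + 270 = 2510.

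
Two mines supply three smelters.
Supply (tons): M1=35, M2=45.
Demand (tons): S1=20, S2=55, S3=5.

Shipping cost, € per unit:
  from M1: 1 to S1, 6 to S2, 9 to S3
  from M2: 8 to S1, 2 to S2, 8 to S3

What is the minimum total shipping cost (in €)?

A cheapest plan:
  M1 to S1: 20 tons
  M1 to S2: 10 tons
  M1 to S3: 5 tons
  M2 to S2: 45 tons
Total cost = €215.
(Supply check: M1 ships 35; M2 ships 45.)

215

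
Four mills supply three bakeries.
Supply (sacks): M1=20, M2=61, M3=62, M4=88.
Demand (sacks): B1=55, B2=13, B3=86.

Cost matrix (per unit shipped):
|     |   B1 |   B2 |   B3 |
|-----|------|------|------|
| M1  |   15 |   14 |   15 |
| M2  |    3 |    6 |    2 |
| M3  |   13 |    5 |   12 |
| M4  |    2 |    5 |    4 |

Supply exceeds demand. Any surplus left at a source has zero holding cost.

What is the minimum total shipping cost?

One minimum-cost allocation:
  M2–B3: 61 × 2 = 122
  M3–B2: 13 × 5 = 65
  M4–B1: 55 × 2 = 110
  M4–B3: 25 × 4 = 100
Total = 122 + 65 + 110 + 100 = 397.

397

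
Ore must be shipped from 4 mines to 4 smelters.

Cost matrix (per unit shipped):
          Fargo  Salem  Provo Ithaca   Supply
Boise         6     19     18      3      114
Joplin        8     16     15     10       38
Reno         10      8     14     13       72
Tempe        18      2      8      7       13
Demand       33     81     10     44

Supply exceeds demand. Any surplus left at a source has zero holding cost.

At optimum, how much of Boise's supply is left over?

37

An optimal plan:
  Boise→Fargo: 33 tons
  Boise→Ithaca: 44 tons
  Joplin→Provo: 6 tons
  Reno→Salem: 68 tons
  Reno→Provo: 4 tons
  Tempe→Salem: 13 tons
Total cost = 1046.
Boise ships 77 of its 114, leaving 37.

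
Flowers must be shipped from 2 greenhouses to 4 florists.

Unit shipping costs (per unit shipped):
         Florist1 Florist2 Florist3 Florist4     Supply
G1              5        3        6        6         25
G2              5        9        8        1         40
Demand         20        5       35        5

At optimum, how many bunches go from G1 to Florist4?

Optimal shipments:
  G1–Florist2: 5 × 3 = 15
  G1–Florist3: 20 × 6 = 120
  G2–Florist1: 20 × 5 = 100
  G2–Florist3: 15 × 8 = 120
  G2–Florist4: 5 × 1 = 5
Total cost = 360.
The route G1→Florist4 is not used.

0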